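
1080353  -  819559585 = -818479232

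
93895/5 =18779 = 18779.00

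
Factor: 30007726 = 2^1*7^1 *19^1*97^1* 1163^1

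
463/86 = 5 + 33/86 = 5.38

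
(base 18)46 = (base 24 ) 36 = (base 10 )78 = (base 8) 116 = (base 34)2A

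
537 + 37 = 574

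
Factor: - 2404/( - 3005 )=2^2 * 5^( - 1 ) = 4/5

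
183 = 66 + 117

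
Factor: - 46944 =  - 2^5*3^2*163^1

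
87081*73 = 6356913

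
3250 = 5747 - 2497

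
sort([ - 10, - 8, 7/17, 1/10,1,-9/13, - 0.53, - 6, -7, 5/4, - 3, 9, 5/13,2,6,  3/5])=[-10,-8, - 7, - 6, - 3, - 9/13, - 0.53,1/10, 5/13, 7/17,3/5, 1, 5/4, 2, 6, 9 ] 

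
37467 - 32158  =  5309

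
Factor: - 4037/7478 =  - 2^ ( - 1 )*11^1 * 367^1*3739^( - 1) 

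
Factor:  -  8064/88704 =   -  1/11 = -11^ ( - 1)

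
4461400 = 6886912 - 2425512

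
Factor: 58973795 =5^1*11794759^1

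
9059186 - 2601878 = 6457308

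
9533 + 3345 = 12878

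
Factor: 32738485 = 5^1 * 13^1*199^1*2531^1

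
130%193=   130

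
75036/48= 6253/4 = 1563.25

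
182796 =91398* 2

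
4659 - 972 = 3687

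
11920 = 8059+3861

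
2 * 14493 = 28986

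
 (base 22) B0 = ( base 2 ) 11110010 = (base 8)362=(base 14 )134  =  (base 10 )242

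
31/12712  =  31/12712 = 0.00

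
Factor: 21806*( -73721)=-2^1*10903^1*73721^1 = -1607560126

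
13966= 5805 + 8161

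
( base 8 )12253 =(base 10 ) 5291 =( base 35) 4b6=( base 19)ec9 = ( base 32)55b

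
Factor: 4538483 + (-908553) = 3629930 = 2^1*5^1*29^1*12517^1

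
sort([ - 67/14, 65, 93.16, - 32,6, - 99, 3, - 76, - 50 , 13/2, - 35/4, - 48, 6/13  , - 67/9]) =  [ - 99, - 76, - 50,- 48,-32, - 35/4,-67/9, - 67/14, 6/13, 3,  6, 13/2 , 65,93.16] 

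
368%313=55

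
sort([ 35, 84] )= [ 35, 84] 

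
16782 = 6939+9843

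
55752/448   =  6969/56 =124.45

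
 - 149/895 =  - 149/895=-0.17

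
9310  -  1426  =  7884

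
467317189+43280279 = 510597468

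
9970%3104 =658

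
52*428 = 22256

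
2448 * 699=1711152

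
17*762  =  12954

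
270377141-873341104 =-602963963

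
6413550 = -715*( - 8970 )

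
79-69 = 10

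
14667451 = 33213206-18545755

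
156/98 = 1 + 29/49 = 1.59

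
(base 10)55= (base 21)2d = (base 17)34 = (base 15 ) 3a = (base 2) 110111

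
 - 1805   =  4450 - 6255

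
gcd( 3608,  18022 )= 2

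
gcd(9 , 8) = 1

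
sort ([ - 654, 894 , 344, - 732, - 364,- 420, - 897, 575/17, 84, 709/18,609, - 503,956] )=[ - 897, -732,- 654, - 503, - 420, - 364  ,  575/17 , 709/18, 84,  344, 609 , 894 , 956 ]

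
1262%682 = 580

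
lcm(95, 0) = 0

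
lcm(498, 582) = 48306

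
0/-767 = 0/1 =- 0.00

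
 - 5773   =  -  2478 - 3295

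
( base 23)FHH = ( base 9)12400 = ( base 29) 9qk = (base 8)20227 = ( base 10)8343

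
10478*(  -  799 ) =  - 8371922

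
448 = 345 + 103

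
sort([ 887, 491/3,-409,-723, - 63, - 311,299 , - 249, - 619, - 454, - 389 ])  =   [-723,-619, - 454,- 409, - 389,  -  311, - 249, - 63,491/3,299,887]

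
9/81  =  1/9 = 0.11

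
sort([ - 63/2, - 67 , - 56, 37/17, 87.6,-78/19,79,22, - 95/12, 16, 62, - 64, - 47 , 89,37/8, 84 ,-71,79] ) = [-71, - 67, - 64,- 56 ,  -  47 , - 63/2, - 95/12, - 78/19,37/17, 37/8, 16, 22, 62, 79,79,84,87.6 , 89 ]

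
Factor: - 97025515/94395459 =-3^( - 1)*5^1*19405103^1*31465153^ ( - 1)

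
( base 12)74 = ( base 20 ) 48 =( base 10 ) 88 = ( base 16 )58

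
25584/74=12792/37 =345.73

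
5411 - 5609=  - 198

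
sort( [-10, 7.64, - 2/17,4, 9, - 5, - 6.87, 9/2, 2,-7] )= [- 10, - 7, - 6.87, -5, - 2/17, 2, 4,9/2,  7.64, 9 ]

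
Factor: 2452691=19^1*129089^1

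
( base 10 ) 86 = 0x56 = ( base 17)51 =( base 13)68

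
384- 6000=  - 5616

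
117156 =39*3004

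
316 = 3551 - 3235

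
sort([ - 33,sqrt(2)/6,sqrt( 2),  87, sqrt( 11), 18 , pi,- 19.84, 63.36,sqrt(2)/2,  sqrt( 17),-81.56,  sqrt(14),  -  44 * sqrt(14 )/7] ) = [ - 81.56 , - 33, - 44*  sqrt( 14 )/7, - 19.84,sqrt(2)/6, sqrt ( 2)/2,sqrt( 2),  pi, sqrt(11),  sqrt( 14),sqrt( 17),18,63.36,  87 ]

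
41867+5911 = 47778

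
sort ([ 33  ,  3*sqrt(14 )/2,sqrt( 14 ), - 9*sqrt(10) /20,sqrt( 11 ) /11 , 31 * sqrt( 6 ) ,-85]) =[ - 85 , -9*sqrt( 10)/20 , sqrt( 11)/11,sqrt(  14),  3*sqrt(14 ) /2,33,31*sqrt( 6 ) ] 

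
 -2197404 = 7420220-9617624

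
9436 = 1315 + 8121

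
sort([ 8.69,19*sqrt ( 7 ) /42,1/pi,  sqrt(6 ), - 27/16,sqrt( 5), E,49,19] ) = [-27/16,1/pi,  19*  sqrt(7)/42,sqrt( 5),sqrt( 6), E, 8.69 , 19,49 ] 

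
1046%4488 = 1046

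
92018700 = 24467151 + 67551549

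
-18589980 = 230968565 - 249558545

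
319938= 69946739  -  69626801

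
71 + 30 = 101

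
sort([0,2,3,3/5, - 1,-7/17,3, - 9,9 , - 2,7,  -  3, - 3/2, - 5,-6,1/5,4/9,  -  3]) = [ - 9, - 6, - 5, - 3 , - 3, - 2,  -  3/2, - 1, - 7/17 , 0,1/5,4/9, 3/5,2, 3, 3, 7,  9] 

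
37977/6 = 12659/2=6329.50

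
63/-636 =- 1+191/212 =-0.10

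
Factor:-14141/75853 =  - 79^1*179^1*  75853^(-1 )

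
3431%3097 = 334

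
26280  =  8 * 3285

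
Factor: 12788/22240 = 2^(  -  3) * 5^(  -  1 )*23^1=23/40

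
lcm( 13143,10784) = 420576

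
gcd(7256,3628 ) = 3628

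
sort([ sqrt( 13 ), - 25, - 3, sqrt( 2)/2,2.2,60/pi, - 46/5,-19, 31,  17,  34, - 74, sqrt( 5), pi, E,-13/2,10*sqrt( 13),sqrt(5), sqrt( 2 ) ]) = [ - 74, - 25, - 19, - 46/5,  -  13/2, - 3, sqrt( 2)/2, sqrt (2),2.2 , sqrt( 5), sqrt( 5), E,pi,sqrt( 13), 17,60/pi, 31,34,10*sqrt(13) ] 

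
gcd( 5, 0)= 5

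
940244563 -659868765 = 280375798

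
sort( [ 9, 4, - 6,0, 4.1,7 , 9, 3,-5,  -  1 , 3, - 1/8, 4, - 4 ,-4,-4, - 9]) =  [ -9 , - 6, - 5 ,-4, - 4 ,-4,-1, - 1/8 , 0,  3,3 , 4 , 4,4.1,7,  9,  9 ]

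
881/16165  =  881/16165 =0.05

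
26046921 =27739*939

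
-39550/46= -19775/23= - 859.78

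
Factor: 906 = 2^1*3^1 * 151^1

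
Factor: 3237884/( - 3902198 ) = -2^1*13^1 * 71^1*877^1*1951099^( - 1) = - 1618942/1951099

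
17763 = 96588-78825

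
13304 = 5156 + 8148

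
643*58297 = 37484971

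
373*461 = 171953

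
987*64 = 63168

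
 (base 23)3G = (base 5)320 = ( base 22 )3J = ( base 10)85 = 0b1010101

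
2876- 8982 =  - 6106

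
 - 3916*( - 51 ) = 199716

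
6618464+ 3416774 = 10035238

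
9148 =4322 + 4826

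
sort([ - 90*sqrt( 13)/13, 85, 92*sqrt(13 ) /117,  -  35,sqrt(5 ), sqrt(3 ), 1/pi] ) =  [ -35,-90*sqrt(13) /13, 1/pi, sqrt(3 ), sqrt(5 ), 92* sqrt( 13 ) /117, 85]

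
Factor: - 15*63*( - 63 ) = 59535 = 3^5*5^1  *7^2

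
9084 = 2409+6675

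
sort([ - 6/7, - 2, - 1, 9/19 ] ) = [ - 2,-1, - 6/7, 9/19]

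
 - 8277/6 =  - 2759/2  =  - 1379.50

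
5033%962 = 223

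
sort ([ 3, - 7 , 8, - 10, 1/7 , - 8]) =[ - 10, - 8,  -  7 , 1/7,3, 8 ]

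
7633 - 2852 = 4781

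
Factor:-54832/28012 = -2^2 * 23^1*47^(  -  1 ) = - 92/47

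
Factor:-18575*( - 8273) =153670975 = 5^2*743^1*8273^1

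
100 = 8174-8074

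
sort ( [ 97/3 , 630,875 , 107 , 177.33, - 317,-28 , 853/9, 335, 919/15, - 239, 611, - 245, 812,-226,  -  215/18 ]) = [ - 317, -245, - 239, - 226, - 28, - 215/18, 97/3, 919/15, 853/9,  107, 177.33, 335,611,630  ,  812 , 875 ] 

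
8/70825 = 8/70825 = 0.00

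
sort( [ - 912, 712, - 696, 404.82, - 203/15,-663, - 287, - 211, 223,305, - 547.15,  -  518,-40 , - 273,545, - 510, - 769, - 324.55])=[-912, - 769 , - 696, - 663, - 547.15, - 518, - 510,-324.55, - 287,- 273, - 211, - 40, - 203/15, 223 , 305, 404.82, 545, 712] 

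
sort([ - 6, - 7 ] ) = [ - 7,- 6 ]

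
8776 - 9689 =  - 913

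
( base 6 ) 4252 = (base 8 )1710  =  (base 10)968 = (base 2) 1111001000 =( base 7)2552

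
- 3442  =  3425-6867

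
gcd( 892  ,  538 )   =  2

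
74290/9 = 8254 + 4/9=8254.44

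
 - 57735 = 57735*( - 1)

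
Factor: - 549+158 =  - 17^1*23^1 = -391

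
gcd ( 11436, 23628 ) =12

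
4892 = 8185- 3293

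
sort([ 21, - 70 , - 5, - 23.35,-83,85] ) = [ - 83, - 70, - 23.35, - 5,21 , 85] 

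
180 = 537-357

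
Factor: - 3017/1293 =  - 3^( - 1) *7^1 = - 7/3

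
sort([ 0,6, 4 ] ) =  [0,4,6] 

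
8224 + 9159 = 17383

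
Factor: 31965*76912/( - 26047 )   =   - 2458492080/26047 = -  2^4*3^1*5^1*7^(  -  1 ) * 11^1*19^1*23^1*61^( - 2 )*2131^1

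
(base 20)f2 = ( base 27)B5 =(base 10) 302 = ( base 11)255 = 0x12e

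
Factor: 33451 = 11^1*  3041^1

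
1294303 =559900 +734403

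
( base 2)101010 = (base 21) 20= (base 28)1e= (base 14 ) 30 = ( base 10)42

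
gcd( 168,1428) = 84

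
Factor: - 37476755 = -5^1*17^1*440903^1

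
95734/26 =47867/13 = 3682.08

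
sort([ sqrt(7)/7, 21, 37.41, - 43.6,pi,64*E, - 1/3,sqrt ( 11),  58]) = [ - 43.6, - 1/3, sqrt(7 )/7,pi, sqrt( 11 ), 21, 37.41, 58,64*E] 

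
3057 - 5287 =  - 2230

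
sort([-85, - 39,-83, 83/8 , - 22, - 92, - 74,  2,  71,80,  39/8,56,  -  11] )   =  [ - 92, - 85, - 83, - 74, - 39, - 22, - 11, 2,39/8,  83/8,56,  71,80]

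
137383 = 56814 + 80569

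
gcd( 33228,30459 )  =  2769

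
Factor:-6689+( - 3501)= - 10190 = -2^1 * 5^1 * 1019^1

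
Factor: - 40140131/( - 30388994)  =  2^( - 1)*71^( - 1)*1583^1 * 25357^1*214007^(  -  1)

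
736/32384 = 1/44 = 0.02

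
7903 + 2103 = 10006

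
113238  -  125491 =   -  12253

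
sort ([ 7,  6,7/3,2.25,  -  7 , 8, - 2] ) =[ - 7, - 2,  2.25 , 7/3,6,7,8 ]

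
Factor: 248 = 2^3 * 31^1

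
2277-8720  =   - 6443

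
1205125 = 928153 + 276972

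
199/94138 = 199/94138 = 0.00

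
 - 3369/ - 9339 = 1123/3113 =0.36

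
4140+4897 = 9037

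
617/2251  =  617/2251  =  0.27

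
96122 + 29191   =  125313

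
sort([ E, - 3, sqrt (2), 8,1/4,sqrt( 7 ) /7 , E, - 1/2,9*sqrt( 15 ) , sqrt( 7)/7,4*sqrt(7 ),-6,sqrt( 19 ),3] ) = [ - 6, - 3, - 1/2 , 1/4,sqrt( 7 )/7,  sqrt(7)/7,sqrt( 2 ),E, E, 3,sqrt( 19 ),8, 4 * sqrt( 7),9* sqrt(15 ) ]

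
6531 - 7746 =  - 1215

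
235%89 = 57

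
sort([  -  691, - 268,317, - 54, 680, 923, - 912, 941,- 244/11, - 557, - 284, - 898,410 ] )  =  [ - 912, - 898, - 691 , - 557,-284, - 268 , - 54,-244/11,  317, 410 , 680,923, 941] 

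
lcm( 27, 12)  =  108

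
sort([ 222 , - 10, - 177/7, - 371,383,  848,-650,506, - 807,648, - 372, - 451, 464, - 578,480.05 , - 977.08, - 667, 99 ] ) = [ - 977.08, - 807, - 667, - 650, - 578,  -  451, - 372, - 371, - 177/7, - 10, 99,222 , 383, 464,  480.05, 506,648, 848] 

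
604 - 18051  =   - 17447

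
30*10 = 300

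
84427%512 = 459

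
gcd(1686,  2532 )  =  6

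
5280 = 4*1320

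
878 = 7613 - 6735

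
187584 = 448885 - 261301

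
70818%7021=608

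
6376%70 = 6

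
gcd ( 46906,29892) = 94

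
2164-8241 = -6077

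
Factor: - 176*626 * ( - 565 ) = 62249440=2^5 * 5^1 * 11^1*113^1 * 313^1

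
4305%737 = 620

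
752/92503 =752/92503 = 0.01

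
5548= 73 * 76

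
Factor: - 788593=-13^1*60661^1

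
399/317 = 399/317= 1.26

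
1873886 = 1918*977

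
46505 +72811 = 119316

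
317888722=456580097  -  138691375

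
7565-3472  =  4093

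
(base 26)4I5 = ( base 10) 3177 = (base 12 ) 1A09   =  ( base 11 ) 2429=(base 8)6151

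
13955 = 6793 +7162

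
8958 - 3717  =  5241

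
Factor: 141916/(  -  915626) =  - 70958/457813=- 2^1*17^1*  2087^1 * 457813^( - 1 ) 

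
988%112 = 92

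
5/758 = 5/758 = 0.01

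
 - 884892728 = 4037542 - 888930270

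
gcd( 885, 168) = 3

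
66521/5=66521/5 = 13304.20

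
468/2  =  234 = 234.00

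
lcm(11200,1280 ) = 44800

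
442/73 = 6 + 4/73 = 6.05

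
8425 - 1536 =6889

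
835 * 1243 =1037905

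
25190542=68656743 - 43466201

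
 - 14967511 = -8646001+  -  6321510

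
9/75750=3/25250 = 0.00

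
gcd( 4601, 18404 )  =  4601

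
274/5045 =274/5045 =0.05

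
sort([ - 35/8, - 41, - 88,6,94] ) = [ - 88, - 41, - 35/8, 6,94] 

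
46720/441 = 46720/441 = 105.94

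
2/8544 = 1/4272 = 0.00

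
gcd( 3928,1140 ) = 4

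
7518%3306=906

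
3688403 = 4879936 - 1191533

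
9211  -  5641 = 3570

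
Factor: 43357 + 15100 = 58457=7^2*1193^1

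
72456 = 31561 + 40895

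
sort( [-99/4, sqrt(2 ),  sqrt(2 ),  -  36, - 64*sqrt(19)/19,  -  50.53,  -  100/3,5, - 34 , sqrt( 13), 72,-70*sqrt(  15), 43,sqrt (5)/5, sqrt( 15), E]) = [-70*sqrt(15 ), - 50.53,  -  36, - 34,-100/3 , - 99/4, - 64*sqrt(19 ) /19, sqrt ( 5) /5,sqrt ( 2),sqrt(2 ),E,  sqrt( 13),sqrt( 15),  5, 43, 72] 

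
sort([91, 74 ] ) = [74,91]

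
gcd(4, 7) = 1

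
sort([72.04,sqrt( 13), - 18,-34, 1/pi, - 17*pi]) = [-17*pi,-34, -18,1/pi,sqrt( 13 ),72.04]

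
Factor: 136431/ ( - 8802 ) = -2^( - 1)*31^1=- 31/2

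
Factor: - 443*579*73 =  - 18724281 = - 3^1*73^1 *193^1 * 443^1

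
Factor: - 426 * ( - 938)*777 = 310479876 =2^2 * 3^2 * 7^2* 37^1*67^1 * 71^1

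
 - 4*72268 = -289072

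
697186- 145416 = 551770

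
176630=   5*35326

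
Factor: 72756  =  2^2*3^2 *43^1* 47^1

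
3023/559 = 5 + 228/559 = 5.41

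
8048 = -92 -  - 8140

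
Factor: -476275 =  - 5^2*19051^1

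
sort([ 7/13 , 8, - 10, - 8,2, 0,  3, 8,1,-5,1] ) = [ - 10, - 8, - 5, 0, 7/13, 1,1, 2, 3,  8, 8] 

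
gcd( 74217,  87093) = 3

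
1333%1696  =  1333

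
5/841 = 5/841= 0.01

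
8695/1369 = 235/37 = 6.35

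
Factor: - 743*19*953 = - 13453501 = - 19^1*743^1*953^1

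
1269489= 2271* 559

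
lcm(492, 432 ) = 17712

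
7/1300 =7/1300 = 0.01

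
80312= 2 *40156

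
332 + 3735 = 4067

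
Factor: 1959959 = 857^1*2287^1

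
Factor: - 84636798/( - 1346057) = 2^1 * 3^1 * 59^1*271^( - 1)*4967^( - 1 ) * 239087^1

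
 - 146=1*( - 146 ) 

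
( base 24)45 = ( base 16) 65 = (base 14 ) 73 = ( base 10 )101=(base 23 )49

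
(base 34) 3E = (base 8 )164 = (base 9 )138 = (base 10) 116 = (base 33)3h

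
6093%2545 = 1003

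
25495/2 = 12747+1/2 = 12747.50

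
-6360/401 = -16 + 56/401  =  - 15.86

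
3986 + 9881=13867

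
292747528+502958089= 795705617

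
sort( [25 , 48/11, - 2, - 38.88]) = [ -38.88, - 2,  48/11, 25 ] 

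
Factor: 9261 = 3^3 * 7^3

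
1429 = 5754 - 4325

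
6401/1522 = 6401/1522= 4.21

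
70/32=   2+ 3/16 = 2.19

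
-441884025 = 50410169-492294194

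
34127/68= 34127/68 = 501.87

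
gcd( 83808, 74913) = 3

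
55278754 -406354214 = -351075460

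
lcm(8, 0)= 0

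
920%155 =145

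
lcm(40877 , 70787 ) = 2902267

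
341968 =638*536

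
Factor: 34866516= 2^2*3^1*353^1 * 8231^1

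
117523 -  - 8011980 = 8129503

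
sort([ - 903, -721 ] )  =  [-903, - 721 ] 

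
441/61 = 7  +  14/61 =7.23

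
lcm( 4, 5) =20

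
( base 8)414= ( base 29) 97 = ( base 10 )268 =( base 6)1124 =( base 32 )8C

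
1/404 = 1/404  =  0.00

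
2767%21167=2767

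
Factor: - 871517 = -871517^1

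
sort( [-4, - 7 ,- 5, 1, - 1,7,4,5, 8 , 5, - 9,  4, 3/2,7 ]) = [ - 9,  -  7, - 5, - 4, - 1,1, 3/2,4,4,5,5, 7,7,8 ]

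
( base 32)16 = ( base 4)212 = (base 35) 13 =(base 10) 38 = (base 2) 100110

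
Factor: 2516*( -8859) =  - 22289244= -2^2*3^1*17^1*37^1*2953^1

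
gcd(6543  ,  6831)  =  9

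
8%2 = 0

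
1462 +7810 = 9272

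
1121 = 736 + 385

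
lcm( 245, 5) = 245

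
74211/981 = 75 + 212/327=75.65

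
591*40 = 23640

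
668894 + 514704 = 1183598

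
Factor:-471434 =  - 2^1*73^1*3229^1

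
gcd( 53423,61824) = 1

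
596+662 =1258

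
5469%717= 450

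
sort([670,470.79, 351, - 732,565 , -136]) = [ - 732 , - 136 , 351,470.79,565,670 ]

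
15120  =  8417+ 6703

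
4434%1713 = 1008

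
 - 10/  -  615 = 2/123 = 0.02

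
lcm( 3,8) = 24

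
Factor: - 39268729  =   - 37^1*1061317^1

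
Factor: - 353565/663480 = -2^( - 3)*3^4 * 19^( - 1) = - 81/152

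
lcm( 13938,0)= 0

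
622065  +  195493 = 817558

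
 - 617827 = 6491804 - 7109631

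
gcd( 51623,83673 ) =1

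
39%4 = 3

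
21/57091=21/57091= 0.00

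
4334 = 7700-3366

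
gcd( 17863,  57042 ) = 1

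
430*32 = 13760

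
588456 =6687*88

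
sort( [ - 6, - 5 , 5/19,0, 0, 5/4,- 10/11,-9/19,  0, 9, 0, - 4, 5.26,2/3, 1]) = [- 6,-5, - 4 ,  -  10/11, - 9/19, 0, 0,0,0,5/19,2/3 , 1,5/4 , 5.26,9]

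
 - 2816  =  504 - 3320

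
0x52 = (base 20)42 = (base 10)82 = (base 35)2C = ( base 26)34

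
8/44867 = 8/44867=0.00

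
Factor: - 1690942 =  - 2^1*11^1*101^1*761^1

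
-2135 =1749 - 3884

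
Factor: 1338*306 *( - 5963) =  - 2^2*3^3*17^1*67^1*89^1*  223^1 = - 2441419164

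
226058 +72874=298932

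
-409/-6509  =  409/6509=0.06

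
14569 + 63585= 78154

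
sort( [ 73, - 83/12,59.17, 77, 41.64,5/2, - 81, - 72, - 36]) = [ - 81,-72, -36, - 83/12, 5/2,41.64,59.17,73, 77] 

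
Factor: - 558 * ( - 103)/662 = 28737/331= 3^2*31^1*103^1*331^(-1 ) 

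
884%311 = 262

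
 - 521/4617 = -1 + 4096/4617= - 0.11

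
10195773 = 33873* 301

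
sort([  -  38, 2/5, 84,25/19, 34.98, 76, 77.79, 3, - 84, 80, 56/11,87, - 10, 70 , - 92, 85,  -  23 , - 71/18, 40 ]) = [-92, - 84, - 38, - 23,-10, - 71/18 , 2/5,25/19, 3, 56/11, 34.98 , 40 , 70, 76, 77.79,  80,84 , 85, 87 ]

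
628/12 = 157/3 = 52.33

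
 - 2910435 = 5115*( - 569 ) 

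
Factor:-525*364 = -2^2*3^1*5^2*7^2 * 13^1= - 191100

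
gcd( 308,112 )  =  28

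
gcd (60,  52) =4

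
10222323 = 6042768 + 4179555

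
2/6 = 1/3= 0.33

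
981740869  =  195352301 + 786388568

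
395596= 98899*4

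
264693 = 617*429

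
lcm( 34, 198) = 3366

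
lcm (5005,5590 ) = 430430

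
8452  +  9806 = 18258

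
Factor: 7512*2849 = 21401688  =  2^3*3^1*7^1*11^1*37^1 *313^1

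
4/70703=4/70703 = 0.00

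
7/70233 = 7/70233 = 0.00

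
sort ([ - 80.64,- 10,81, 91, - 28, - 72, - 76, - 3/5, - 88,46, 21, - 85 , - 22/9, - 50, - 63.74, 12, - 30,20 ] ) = [ - 88, - 85 , - 80.64, - 76, - 72, - 63.74, - 50, - 30, - 28,-10 , - 22/9, - 3/5,12 , 20, 21, 46,  81, 91]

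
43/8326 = 43/8326 = 0.01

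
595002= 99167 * 6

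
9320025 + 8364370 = 17684395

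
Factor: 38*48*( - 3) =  - 5472 = -2^5*3^2* 19^1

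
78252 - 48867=29385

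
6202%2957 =288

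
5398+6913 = 12311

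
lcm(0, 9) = 0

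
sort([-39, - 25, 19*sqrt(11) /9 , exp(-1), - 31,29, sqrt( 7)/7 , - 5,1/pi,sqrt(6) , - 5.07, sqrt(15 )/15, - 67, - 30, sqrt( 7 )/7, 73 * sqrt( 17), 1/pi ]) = [- 67 ,-39,-31, - 30, - 25, - 5.07, - 5, sqrt(15 ) /15, 1/pi, 1/pi, exp( - 1 ),  sqrt(7 )/7,sqrt (7 )/7, sqrt( 6 ), 19* sqrt(11)/9, 29, 73*sqrt(17 )] 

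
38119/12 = 3176 + 7/12= 3176.58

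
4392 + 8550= 12942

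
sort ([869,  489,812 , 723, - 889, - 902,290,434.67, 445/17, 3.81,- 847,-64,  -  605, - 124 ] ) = [ - 902,- 889, - 847, - 605, - 124, - 64,3.81,445/17,290,434.67, 489, 723,812,  869 ] 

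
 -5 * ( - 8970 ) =44850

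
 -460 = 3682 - 4142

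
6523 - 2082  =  4441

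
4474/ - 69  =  -65 + 11/69 = - 64.84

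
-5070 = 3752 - 8822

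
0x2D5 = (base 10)725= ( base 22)1al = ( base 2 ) 1011010101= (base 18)245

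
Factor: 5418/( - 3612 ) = -2^(-1 )*3^1 = - 3/2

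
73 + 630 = 703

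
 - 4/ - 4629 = 4/4629 = 0.00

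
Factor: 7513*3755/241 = 28211315/241 = 5^1 * 11^1*241^ ( - 1 )*683^1*751^1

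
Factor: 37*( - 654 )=-24198 = - 2^1*3^1*37^1*109^1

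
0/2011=0 = 0.00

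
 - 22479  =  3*( - 7493 )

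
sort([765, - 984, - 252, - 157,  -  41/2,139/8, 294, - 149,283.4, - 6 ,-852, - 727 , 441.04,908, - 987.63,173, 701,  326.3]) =[  -  987.63, - 984, - 852, - 727,  -  252,  -  157,  -  149,-41/2 ,  -  6,139/8, 173, 283.4, 294 , 326.3,441.04, 701,765,908 ] 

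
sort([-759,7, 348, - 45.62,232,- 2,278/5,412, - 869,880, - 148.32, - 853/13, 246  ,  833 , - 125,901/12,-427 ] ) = [ - 869,-759,-427,-148.32,-125,-853/13,-45.62, - 2 , 7, 278/5, 901/12,232, 246,  348,412, 833,880 ] 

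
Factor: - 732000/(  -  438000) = 2^1*61^1*73^(  -  1 )= 122/73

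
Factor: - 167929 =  - 307^1*547^1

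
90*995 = 89550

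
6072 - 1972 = 4100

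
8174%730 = 144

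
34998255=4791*7305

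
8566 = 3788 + 4778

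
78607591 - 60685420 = 17922171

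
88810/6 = 14801 + 2/3=14801.67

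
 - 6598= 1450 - 8048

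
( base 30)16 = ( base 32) 14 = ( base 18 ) 20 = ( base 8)44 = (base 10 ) 36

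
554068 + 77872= 631940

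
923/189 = 923/189 = 4.88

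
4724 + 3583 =8307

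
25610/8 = 12805/4 = 3201.25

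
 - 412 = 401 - 813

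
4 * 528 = 2112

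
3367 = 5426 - 2059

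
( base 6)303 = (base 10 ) 111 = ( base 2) 1101111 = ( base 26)47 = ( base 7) 216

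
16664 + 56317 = 72981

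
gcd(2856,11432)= 8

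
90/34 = 45/17 = 2.65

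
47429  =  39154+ 8275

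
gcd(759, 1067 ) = 11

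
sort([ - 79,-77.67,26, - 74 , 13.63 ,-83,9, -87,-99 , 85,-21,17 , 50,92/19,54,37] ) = [ - 99,  -  87,-83,-79,- 77.67, - 74, - 21,92/19, 9, 13.63,17,26, 37,50,54,85 ] 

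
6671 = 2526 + 4145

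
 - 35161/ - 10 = 3516  +  1/10 = 3516.10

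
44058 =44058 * 1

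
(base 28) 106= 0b1100010110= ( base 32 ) om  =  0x316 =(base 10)790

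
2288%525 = 188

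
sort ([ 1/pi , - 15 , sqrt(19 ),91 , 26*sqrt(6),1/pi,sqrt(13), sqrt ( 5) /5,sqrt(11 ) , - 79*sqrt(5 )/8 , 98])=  [ - 79*sqrt( 5 ) /8, - 15,1/pi,  1/pi, sqrt( 5)/5 , sqrt( 11 ),sqrt( 13 ), sqrt(19 ) , 26 * sqrt ( 6),91, 98 ] 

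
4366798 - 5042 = 4361756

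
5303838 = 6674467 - 1370629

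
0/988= 0 = 0.00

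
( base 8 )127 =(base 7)153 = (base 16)57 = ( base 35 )2H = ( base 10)87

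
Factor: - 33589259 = -11^1*3053569^1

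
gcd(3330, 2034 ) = 18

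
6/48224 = 3/24112 = 0.00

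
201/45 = 67/15 = 4.47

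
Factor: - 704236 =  - 2^2 *13^1*29^1*467^1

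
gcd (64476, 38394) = 162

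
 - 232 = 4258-4490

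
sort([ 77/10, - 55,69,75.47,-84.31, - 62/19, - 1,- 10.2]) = [ - 84.31, - 55, - 10.2, - 62/19, - 1,  77/10, 69, 75.47]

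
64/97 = 64/97 = 0.66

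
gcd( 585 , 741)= 39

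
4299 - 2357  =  1942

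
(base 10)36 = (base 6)100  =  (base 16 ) 24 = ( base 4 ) 210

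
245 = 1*245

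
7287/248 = 29+ 95/248 = 29.38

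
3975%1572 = 831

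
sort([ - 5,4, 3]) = [- 5,  3,4]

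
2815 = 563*5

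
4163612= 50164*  83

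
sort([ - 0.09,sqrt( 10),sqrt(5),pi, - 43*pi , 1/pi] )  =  [ -43*pi ,-0.09,1/pi,sqrt( 5),pi , sqrt(10 ) ] 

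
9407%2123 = 915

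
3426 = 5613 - 2187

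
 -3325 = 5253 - 8578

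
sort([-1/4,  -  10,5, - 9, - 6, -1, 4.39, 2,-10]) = [ -10, - 10,-9, - 6, - 1,-1/4,2,  4.39 , 5 ]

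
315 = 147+168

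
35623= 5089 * 7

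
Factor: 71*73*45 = 3^2*5^1*71^1*73^1 = 233235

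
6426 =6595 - 169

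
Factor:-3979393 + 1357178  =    -  5^1*367^1*1429^1 = -2622215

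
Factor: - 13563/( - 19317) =33/47 = 3^1*11^1*47^( - 1)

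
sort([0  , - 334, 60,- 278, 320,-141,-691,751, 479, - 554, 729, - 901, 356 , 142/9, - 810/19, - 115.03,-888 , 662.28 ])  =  [ - 901,  -  888,-691, - 554 , - 334, - 278, - 141, -115.03, - 810/19,  0,142/9, 60,  320,  356, 479,  662.28,729, 751] 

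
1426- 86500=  - 85074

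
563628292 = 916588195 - 352959903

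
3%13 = 3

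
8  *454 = 3632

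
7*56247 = 393729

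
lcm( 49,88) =4312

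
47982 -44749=3233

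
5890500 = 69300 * 85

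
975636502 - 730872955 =244763547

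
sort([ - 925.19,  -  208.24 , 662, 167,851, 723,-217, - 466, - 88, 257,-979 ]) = [ - 979, -925.19, - 466,  -  217, -208.24, - 88,167,  257, 662, 723,  851 ]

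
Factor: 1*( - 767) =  - 767 = - 13^1*59^1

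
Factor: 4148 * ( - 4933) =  - 2^2*17^1* 61^1*4933^1 = - 20462084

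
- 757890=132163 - 890053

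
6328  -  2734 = 3594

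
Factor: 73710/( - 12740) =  - 81/14 =- 2^( - 1 )  *3^4*7^ (- 1)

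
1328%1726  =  1328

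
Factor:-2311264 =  - 2^5*72227^1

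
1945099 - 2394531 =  - 449432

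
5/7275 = 1/1455 = 0.00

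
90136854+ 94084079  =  184220933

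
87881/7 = 12554 + 3/7 = 12554.43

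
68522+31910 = 100432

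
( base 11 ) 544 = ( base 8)1215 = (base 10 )653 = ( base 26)P3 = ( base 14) 349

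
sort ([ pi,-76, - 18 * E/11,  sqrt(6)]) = [ - 76,  -  18*E/11, sqrt(6),pi ] 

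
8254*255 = 2104770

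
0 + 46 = 46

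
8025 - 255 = 7770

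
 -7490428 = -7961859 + 471431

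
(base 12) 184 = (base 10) 244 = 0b11110100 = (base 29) 8c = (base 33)7d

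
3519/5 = 3519/5 = 703.80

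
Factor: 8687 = 7^1*17^1*73^1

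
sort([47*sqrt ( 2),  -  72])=[ - 72, 47*sqrt (2 )]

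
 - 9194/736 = - 13  +  187/368= -  12.49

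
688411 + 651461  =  1339872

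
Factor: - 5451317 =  - 5451317^1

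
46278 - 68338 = - 22060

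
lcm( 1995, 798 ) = 3990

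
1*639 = 639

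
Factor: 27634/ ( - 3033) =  - 82/9=-2^1*3^ ( - 2 )*41^1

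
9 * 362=3258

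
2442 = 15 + 2427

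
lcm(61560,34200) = 307800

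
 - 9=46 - 55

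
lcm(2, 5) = 10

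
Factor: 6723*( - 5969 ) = - 3^4*47^1* 83^1*127^1=- 40129587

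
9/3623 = 9/3623 = 0.00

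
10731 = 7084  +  3647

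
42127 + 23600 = 65727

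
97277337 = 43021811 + 54255526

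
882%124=14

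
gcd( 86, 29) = 1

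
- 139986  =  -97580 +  - 42406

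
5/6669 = 5/6669 =0.00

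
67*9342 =625914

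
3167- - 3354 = 6521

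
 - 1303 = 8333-9636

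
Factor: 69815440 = 2^4*5^1*  149^1*5857^1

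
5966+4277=10243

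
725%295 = 135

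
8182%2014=126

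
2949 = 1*2949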